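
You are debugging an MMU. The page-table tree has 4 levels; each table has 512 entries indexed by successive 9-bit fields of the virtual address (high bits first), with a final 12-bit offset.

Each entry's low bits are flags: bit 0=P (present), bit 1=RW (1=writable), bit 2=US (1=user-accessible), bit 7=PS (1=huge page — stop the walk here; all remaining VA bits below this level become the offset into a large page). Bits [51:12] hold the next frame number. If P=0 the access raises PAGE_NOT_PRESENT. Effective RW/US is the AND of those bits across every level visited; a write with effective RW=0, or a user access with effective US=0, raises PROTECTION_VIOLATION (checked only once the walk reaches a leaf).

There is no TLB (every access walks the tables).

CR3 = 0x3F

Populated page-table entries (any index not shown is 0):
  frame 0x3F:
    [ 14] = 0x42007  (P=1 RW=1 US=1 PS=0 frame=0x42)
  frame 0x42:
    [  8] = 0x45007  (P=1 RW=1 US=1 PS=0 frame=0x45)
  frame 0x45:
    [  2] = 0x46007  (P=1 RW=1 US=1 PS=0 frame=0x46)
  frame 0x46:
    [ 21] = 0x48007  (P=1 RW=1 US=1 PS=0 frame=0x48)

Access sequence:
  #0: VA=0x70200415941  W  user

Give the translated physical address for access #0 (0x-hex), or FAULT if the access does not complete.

Per-access translation:
#0 VA=0x70200415941 (w,user):
  L0: frame=0x3F idx=14 entry=0x42007 [P=1 RW=1 US=1 PS=0]
  L1: frame=0x42 idx=8 entry=0x45007 [P=1 RW=1 US=1 PS=0]
  L2: frame=0x45 idx=2 entry=0x46007 [P=1 RW=1 US=1 PS=0]
  L3: frame=0x46 idx=21 entry=0x48007 [P=1 RW=1 US=1 PS=0]
  → PA=0x48941  (4 entries read)

Access #0 PA: 0x48941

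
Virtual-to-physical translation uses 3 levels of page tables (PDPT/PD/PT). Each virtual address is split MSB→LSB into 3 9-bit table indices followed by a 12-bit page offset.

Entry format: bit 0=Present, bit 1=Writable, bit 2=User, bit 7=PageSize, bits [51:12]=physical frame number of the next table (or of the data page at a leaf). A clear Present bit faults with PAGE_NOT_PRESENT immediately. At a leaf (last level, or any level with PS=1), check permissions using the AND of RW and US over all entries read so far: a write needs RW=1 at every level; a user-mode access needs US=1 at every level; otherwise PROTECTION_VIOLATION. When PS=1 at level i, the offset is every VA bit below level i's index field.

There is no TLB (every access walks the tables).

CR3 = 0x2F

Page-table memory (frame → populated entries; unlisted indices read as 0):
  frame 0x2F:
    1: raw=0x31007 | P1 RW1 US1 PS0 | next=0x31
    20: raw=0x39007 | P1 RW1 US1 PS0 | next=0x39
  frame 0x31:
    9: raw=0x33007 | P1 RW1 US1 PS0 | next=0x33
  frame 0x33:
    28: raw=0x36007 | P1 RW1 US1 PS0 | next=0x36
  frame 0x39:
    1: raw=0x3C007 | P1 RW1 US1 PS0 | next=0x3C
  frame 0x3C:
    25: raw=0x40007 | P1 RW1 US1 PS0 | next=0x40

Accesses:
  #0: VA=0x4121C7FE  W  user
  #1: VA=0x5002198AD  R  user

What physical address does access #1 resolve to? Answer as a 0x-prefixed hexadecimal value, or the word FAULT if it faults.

Trace:
#0 VA=0x4121C7FE (w,user):
  L0 @0x2F[1] → 0x31007  P=1,RW=1,US=1,PS=0
  L1 @0x31[9] → 0x33007  P=1,RW=1,US=1,PS=0
  L2 @0x33[28] → 0x36007  P=1,RW=1,US=1,PS=0
  ⇒ phys 0x367FE  [3 reads]
#1 VA=0x5002198AD (r,user):
  L0 @0x2F[20] → 0x39007  P=1,RW=1,US=1,PS=0
  L1 @0x39[1] → 0x3C007  P=1,RW=1,US=1,PS=0
  L2 @0x3C[25] → 0x40007  P=1,RW=1,US=1,PS=0
  ⇒ phys 0x408AD  [3 reads]

Access #1 PA: 0x408AD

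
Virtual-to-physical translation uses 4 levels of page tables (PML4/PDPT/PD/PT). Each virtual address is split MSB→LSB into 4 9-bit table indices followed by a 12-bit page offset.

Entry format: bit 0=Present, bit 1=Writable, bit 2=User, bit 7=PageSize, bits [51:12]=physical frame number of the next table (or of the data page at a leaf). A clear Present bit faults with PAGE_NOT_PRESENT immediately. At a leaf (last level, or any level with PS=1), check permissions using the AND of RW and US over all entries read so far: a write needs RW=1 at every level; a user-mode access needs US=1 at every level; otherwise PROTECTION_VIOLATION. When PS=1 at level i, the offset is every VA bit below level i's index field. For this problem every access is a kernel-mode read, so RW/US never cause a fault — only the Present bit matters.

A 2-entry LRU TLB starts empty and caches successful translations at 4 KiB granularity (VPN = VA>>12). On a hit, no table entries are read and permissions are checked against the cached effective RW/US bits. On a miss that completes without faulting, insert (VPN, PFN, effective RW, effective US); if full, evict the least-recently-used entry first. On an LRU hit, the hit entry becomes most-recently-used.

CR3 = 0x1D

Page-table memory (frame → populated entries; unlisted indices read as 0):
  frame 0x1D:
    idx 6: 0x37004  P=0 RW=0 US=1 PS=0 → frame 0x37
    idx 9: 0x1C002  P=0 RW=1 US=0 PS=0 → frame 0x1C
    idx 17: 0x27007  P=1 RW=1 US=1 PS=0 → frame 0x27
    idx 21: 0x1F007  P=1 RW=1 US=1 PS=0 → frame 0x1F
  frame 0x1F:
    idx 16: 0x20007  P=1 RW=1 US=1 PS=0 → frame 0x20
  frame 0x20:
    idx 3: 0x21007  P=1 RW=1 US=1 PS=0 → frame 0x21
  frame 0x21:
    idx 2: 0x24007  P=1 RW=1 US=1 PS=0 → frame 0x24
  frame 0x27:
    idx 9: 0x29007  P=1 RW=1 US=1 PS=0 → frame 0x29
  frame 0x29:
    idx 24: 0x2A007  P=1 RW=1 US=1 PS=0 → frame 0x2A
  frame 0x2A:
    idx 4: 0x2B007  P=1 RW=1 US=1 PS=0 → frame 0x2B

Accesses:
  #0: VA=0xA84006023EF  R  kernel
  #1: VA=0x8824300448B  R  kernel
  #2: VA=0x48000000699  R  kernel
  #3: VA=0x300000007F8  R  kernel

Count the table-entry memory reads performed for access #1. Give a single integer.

Trace:
#0 VA=0xA84006023EF (r,kernel):
  L0 @0x1D[21] → 0x1F007  P=1,RW=1,US=1,PS=0
  L1 @0x1F[16] → 0x20007  P=1,RW=1,US=1,PS=0
  L2 @0x20[3] → 0x21007  P=1,RW=1,US=1,PS=0
  L3 @0x21[2] → 0x24007  P=1,RW=1,US=1,PS=0
  → PA=0x243EF  (4 entries read)
#1 VA=0x8824300448B (r,kernel):
  L0 @0x1D[17] → 0x27007  P=1,RW=1,US=1,PS=0
  L1 @0x27[9] → 0x29007  P=1,RW=1,US=1,PS=0
  L2 @0x29[24] → 0x2A007  P=1,RW=1,US=1,PS=0
  L3 @0x2A[4] → 0x2B007  P=1,RW=1,US=1,PS=0
  → PA=0x2B48B  (4 entries read)
#2 VA=0x48000000699 (r,kernel):
  L0 @0x1D[9] → 0x1C002  P=0,RW=1,US=0,PS=0
  ⇒ fault: PAGE_NOT_PRESENT  — 1 lookups
#3 VA=0x300000007F8 (r,kernel):
  L0 @0x1D[6] → 0x37004  P=0,RW=0,US=1,PS=0
  ⇒ fault: PAGE_NOT_PRESENT  — 1 lookups

Entries read for #1: 4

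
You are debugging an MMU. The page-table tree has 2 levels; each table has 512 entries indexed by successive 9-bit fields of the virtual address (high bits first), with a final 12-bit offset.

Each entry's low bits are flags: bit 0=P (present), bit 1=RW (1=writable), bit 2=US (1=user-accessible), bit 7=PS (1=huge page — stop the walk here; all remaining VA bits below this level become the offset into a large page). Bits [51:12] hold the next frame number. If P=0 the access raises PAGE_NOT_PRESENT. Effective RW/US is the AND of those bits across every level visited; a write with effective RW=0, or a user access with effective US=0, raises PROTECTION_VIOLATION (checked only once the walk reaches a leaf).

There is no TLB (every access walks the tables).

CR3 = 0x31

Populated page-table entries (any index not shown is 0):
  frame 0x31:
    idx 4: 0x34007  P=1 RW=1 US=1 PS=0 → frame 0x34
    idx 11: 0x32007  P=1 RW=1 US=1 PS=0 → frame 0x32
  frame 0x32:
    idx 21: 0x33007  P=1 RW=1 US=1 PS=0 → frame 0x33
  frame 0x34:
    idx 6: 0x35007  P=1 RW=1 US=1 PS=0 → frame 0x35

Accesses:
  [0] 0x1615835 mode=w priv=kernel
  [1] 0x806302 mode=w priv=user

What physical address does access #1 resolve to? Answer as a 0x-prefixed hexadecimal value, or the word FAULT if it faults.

Trace:
#0 VA=0x1615835 (w,kernel):
  L0 @0x31[11] → 0x32007  P=1,RW=1,US=1,PS=0
  L1 @0x32[21] → 0x33007  P=1,RW=1,US=1,PS=0
  → PA=0x33835  (2 entries read)
#1 VA=0x806302 (w,user):
  L0 @0x31[4] → 0x34007  P=1,RW=1,US=1,PS=0
  L1 @0x34[6] → 0x35007  P=1,RW=1,US=1,PS=0
  → PA=0x35302  (2 entries read)

Access #1 PA: 0x35302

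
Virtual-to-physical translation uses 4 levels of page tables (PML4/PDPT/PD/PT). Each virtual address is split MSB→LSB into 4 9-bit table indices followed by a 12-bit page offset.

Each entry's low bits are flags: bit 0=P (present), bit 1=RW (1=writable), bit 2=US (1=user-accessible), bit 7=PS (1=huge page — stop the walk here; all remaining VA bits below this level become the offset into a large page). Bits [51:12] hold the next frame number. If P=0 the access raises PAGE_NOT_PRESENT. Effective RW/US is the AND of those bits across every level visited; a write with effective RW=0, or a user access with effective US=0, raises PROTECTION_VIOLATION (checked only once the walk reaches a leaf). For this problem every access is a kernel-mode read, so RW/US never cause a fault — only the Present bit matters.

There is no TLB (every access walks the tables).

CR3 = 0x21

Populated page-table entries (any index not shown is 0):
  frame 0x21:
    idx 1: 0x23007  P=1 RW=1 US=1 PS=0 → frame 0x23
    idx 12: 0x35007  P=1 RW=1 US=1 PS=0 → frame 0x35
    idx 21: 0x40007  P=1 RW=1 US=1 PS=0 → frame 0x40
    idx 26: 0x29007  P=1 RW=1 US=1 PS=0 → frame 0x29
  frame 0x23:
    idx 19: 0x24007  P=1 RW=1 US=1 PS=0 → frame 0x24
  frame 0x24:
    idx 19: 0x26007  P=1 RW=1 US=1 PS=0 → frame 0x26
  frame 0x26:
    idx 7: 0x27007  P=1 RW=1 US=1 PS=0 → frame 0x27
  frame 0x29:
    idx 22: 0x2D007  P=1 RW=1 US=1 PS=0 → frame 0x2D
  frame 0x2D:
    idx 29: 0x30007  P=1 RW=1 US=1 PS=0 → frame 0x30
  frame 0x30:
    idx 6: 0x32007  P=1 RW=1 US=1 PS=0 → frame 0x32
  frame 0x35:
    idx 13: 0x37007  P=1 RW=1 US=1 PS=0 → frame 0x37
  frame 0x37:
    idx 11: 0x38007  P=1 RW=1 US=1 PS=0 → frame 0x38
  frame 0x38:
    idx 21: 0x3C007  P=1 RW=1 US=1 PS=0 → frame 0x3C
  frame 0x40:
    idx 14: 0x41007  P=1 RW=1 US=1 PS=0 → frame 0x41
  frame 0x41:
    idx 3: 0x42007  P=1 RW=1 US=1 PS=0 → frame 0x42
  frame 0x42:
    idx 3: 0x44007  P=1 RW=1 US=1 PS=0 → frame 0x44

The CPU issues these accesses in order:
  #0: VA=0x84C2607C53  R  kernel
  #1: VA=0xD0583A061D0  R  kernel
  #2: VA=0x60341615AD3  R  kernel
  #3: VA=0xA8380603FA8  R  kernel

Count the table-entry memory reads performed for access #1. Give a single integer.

Trace:
#0 VA=0x84C2607C53 (r,kernel):
  lvl0: tbl 0x21, slot 1 ⇒ 0x23007 (P1/RW1/US1/PS0)
  lvl1: tbl 0x23, slot 19 ⇒ 0x24007 (P1/RW1/US1/PS0)
  lvl2: tbl 0x24, slot 19 ⇒ 0x26007 (P1/RW1/US1/PS0)
  lvl3: tbl 0x26, slot 7 ⇒ 0x27007 (P1/RW1/US1/PS0)
  ⇒ phys 0x27C53  [4 reads]
#1 VA=0xD0583A061D0 (r,kernel):
  lvl0: tbl 0x21, slot 26 ⇒ 0x29007 (P1/RW1/US1/PS0)
  lvl1: tbl 0x29, slot 22 ⇒ 0x2D007 (P1/RW1/US1/PS0)
  lvl2: tbl 0x2D, slot 29 ⇒ 0x30007 (P1/RW1/US1/PS0)
  lvl3: tbl 0x30, slot 6 ⇒ 0x32007 (P1/RW1/US1/PS0)
  ⇒ phys 0x321D0  [4 reads]
#2 VA=0x60341615AD3 (r,kernel):
  lvl0: tbl 0x21, slot 12 ⇒ 0x35007 (P1/RW1/US1/PS0)
  lvl1: tbl 0x35, slot 13 ⇒ 0x37007 (P1/RW1/US1/PS0)
  lvl2: tbl 0x37, slot 11 ⇒ 0x38007 (P1/RW1/US1/PS0)
  lvl3: tbl 0x38, slot 21 ⇒ 0x3C007 (P1/RW1/US1/PS0)
  ⇒ phys 0x3CAD3  [4 reads]
#3 VA=0xA8380603FA8 (r,kernel):
  lvl0: tbl 0x21, slot 21 ⇒ 0x40007 (P1/RW1/US1/PS0)
  lvl1: tbl 0x40, slot 14 ⇒ 0x41007 (P1/RW1/US1/PS0)
  lvl2: tbl 0x41, slot 3 ⇒ 0x42007 (P1/RW1/US1/PS0)
  lvl3: tbl 0x42, slot 3 ⇒ 0x44007 (P1/RW1/US1/PS0)
  ⇒ phys 0x44FA8  [4 reads]

Entries read for #1: 4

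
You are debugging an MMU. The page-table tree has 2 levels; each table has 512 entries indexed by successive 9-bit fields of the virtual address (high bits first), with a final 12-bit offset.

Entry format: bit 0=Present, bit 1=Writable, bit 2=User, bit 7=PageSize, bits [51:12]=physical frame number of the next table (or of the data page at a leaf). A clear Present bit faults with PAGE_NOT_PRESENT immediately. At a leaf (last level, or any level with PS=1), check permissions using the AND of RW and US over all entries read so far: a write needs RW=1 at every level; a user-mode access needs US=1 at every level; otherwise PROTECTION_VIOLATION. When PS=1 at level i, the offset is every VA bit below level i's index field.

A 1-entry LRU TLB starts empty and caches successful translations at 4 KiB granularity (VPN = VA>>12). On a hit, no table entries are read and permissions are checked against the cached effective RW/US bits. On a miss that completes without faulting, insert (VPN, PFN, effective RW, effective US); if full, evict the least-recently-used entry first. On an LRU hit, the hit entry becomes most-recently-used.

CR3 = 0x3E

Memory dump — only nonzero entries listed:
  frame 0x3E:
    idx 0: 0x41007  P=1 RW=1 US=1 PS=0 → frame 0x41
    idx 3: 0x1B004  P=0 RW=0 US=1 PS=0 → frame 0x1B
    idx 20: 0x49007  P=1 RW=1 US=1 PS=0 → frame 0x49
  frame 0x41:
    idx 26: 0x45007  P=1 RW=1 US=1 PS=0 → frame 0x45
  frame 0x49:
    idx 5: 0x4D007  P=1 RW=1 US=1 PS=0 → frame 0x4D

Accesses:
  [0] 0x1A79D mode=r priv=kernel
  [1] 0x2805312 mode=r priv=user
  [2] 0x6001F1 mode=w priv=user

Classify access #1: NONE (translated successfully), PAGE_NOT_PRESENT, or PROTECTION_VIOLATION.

Trace:
#0 VA=0x1A79D (r,kernel):
  lvl0: tbl 0x3E, slot 0 ⇒ 0x41007 (P1/RW1/US1/PS0)
  lvl1: tbl 0x41, slot 26 ⇒ 0x45007 (P1/RW1/US1/PS0)
  → PA=0x4579D  (2 entries read)
#1 VA=0x2805312 (r,user):
  lvl0: tbl 0x3E, slot 20 ⇒ 0x49007 (P1/RW1/US1/PS0)
  lvl1: tbl 0x49, slot 5 ⇒ 0x4D007 (P1/RW1/US1/PS0)
  → PA=0x4D312  (2 entries read)
#2 VA=0x6001F1 (w,user):
  lvl0: tbl 0x3E, slot 3 ⇒ 0x1B004 (P0/RW0/US1/PS0)
  → PAGE_NOT_PRESENT  (1 entries read)

Access #1 fault: NONE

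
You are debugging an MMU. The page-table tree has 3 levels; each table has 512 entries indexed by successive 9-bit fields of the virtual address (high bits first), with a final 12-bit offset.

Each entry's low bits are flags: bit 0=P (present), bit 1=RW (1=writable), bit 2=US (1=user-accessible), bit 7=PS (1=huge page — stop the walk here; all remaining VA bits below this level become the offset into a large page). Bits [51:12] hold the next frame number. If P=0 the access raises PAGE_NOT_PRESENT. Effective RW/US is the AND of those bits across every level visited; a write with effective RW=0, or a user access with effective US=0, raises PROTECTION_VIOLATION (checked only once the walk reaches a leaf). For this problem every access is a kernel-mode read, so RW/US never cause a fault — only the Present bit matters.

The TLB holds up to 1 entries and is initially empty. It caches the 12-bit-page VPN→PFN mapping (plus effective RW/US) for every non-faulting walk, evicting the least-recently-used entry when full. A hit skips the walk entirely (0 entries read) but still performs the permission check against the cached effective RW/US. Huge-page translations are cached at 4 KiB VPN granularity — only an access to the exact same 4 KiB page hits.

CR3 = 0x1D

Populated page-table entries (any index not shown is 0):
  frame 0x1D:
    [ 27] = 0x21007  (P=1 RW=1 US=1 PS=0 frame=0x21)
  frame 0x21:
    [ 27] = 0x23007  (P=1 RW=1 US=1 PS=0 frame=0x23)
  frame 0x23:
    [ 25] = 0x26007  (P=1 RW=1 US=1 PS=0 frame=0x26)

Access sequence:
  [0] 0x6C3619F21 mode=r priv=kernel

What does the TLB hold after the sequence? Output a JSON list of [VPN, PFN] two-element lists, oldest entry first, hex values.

Per-access translation:
#0 VA=0x6C3619F21 (r,kernel):
  L0: frame=0x1D idx=27 entry=0x21007 [P=1 RW=1 US=1 PS=0]
  L1: frame=0x21 idx=27 entry=0x23007 [P=1 RW=1 US=1 PS=0]
  L2: frame=0x23 idx=25 entry=0x26007 [P=1 RW=1 US=1 PS=0]
  → PA=0x26F21  (3 entries read)

TLB: [["0x6C3619", "0x26"]]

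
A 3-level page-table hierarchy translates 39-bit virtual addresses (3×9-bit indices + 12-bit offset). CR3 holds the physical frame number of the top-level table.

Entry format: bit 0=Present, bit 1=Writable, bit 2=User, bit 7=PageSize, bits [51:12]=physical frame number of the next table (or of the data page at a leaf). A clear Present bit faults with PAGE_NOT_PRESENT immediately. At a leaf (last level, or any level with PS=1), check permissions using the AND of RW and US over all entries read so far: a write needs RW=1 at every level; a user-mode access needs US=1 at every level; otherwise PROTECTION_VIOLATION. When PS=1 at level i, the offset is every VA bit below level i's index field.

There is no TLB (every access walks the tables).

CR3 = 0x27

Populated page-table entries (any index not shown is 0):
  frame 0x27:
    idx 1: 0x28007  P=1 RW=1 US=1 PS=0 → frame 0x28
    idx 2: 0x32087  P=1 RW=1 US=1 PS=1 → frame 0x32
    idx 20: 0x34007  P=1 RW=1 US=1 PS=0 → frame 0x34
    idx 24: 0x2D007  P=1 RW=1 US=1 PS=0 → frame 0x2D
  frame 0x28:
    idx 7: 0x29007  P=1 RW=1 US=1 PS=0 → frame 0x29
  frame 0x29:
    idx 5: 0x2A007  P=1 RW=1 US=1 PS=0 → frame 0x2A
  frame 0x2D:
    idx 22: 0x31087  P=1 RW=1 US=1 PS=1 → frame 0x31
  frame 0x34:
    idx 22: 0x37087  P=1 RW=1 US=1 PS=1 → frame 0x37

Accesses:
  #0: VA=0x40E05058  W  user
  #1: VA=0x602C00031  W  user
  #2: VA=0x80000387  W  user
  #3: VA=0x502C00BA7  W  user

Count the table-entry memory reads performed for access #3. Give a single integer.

Per-access translation:
#0 VA=0x40E05058 (w,user):
  L0: frame=0x27 idx=1 entry=0x28007 [P=1 RW=1 US=1 PS=0]
  L1: frame=0x28 idx=7 entry=0x29007 [P=1 RW=1 US=1 PS=0]
  L2: frame=0x29 idx=5 entry=0x2A007 [P=1 RW=1 US=1 PS=0]
  ⇒ phys 0x2A058  [3 reads]
#1 VA=0x602C00031 (w,user):
  L0: frame=0x27 idx=24 entry=0x2D007 [P=1 RW=1 US=1 PS=0]
  L1: frame=0x2D idx=22 entry=0x31087 [P=1 RW=1 US=1 PS=1]
  ⇒ phys 0x31031 (huge @L1)  [2 reads]
#2 VA=0x80000387 (w,user):
  L0: frame=0x27 idx=2 entry=0x32087 [P=1 RW=1 US=1 PS=1]
  ⇒ phys 0x32387 (huge @L0)  [1 reads]
#3 VA=0x502C00BA7 (w,user):
  L0: frame=0x27 idx=20 entry=0x34007 [P=1 RW=1 US=1 PS=0]
  L1: frame=0x34 idx=22 entry=0x37087 [P=1 RW=1 US=1 PS=1]
  ⇒ phys 0x37BA7 (huge @L1)  [2 reads]

Entries read for #3: 2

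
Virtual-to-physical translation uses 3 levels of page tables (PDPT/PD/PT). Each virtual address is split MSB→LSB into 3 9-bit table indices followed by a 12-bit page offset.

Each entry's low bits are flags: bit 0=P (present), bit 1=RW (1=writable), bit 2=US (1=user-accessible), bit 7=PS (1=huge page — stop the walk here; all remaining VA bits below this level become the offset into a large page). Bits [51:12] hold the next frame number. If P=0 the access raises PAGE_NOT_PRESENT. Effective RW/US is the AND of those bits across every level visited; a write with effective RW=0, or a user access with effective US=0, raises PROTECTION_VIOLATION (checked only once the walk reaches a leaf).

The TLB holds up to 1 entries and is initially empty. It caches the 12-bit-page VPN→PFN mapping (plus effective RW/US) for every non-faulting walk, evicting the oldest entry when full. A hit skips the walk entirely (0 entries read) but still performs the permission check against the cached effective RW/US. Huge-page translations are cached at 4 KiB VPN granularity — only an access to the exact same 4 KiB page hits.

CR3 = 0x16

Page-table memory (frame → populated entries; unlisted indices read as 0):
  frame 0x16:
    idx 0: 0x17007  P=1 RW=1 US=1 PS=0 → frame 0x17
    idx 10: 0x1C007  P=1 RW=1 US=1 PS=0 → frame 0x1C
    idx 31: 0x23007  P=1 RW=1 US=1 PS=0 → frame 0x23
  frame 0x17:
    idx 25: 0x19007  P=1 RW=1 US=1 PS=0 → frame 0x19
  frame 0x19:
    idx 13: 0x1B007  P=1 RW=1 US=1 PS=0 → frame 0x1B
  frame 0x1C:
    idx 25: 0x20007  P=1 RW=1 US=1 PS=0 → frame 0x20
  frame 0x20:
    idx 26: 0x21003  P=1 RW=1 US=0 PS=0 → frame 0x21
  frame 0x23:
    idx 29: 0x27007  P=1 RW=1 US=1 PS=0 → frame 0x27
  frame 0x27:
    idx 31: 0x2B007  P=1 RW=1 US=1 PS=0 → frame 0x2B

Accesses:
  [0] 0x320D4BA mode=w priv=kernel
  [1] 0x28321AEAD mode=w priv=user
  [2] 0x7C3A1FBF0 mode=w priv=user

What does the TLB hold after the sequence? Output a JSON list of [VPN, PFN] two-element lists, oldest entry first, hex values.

Per-access translation:
#0 VA=0x320D4BA (w,kernel):
  [0] read 0x16 idx=0: raw=0x17007 flags P=1 W=1 U=1 S=0
  [1] read 0x17 idx=25: raw=0x19007 flags P=1 W=1 U=1 S=0
  [2] read 0x19 idx=13: raw=0x1B007 flags P=1 W=1 U=1 S=0
  → PA=0x1B4BA  (3 entries read)
#1 VA=0x28321AEAD (w,user):
  [0] read 0x16 idx=10: raw=0x1C007 flags P=1 W=1 U=1 S=0
  [1] read 0x1C idx=25: raw=0x20007 flags P=1 W=1 U=1 S=0
  [2] read 0x20 idx=26: raw=0x21003 flags P=1 W=1 U=0 S=0
  → PROTECTION_VIOLATION  (3 entries read)
#2 VA=0x7C3A1FBF0 (w,user):
  [0] read 0x16 idx=31: raw=0x23007 flags P=1 W=1 U=1 S=0
  [1] read 0x23 idx=29: raw=0x27007 flags P=1 W=1 U=1 S=0
  [2] read 0x27 idx=31: raw=0x2B007 flags P=1 W=1 U=1 S=0
  → PA=0x2BBF0  (3 entries read)

TLB: [["0x7C3A1F", "0x2B"]]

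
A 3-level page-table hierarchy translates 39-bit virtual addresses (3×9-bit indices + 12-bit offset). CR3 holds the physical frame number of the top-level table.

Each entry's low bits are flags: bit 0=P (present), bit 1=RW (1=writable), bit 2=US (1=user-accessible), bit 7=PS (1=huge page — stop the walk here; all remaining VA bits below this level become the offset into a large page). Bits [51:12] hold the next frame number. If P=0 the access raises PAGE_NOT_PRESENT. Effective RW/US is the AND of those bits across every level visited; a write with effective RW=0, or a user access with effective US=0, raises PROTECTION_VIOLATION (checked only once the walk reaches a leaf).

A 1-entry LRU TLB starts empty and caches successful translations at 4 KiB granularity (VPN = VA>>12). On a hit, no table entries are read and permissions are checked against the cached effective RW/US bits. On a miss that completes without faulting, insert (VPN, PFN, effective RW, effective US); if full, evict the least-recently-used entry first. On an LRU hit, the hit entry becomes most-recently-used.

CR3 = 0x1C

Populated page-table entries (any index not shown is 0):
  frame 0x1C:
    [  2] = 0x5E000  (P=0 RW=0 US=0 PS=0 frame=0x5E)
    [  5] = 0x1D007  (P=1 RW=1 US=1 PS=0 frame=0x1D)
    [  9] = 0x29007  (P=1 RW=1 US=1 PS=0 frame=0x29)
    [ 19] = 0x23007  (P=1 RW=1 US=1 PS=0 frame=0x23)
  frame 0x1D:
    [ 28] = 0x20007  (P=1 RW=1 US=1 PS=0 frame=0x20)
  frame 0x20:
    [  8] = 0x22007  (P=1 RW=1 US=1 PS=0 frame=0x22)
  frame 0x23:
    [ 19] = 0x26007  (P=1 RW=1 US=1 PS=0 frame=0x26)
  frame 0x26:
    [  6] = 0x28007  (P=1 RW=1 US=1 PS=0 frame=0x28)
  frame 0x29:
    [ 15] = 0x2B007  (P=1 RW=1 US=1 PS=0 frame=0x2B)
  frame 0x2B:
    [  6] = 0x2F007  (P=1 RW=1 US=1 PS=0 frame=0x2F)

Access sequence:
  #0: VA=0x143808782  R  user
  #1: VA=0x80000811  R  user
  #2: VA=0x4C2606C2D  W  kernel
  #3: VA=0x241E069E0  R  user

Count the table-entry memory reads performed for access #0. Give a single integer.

Walk each access:
#0 VA=0x143808782 (r,user):
  L0: frame=0x1C idx=5 entry=0x1D007 [P=1 RW=1 US=1 PS=0]
  L1: frame=0x1D idx=28 entry=0x20007 [P=1 RW=1 US=1 PS=0]
  L2: frame=0x20 idx=8 entry=0x22007 [P=1 RW=1 US=1 PS=0]
  ⇒ phys 0x22782  [3 reads]
#1 VA=0x80000811 (r,user):
  L0: frame=0x1C idx=2 entry=0x5E000 [P=0 RW=0 US=0 PS=0]
  ⇒ fault: PAGE_NOT_PRESENT  — 1 lookups
#2 VA=0x4C2606C2D (w,kernel):
  L0: frame=0x1C idx=19 entry=0x23007 [P=1 RW=1 US=1 PS=0]
  L1: frame=0x23 idx=19 entry=0x26007 [P=1 RW=1 US=1 PS=0]
  L2: frame=0x26 idx=6 entry=0x28007 [P=1 RW=1 US=1 PS=0]
  ⇒ phys 0x28C2D  [3 reads]
#3 VA=0x241E069E0 (r,user):
  L0: frame=0x1C idx=9 entry=0x29007 [P=1 RW=1 US=1 PS=0]
  L1: frame=0x29 idx=15 entry=0x2B007 [P=1 RW=1 US=1 PS=0]
  L2: frame=0x2B idx=6 entry=0x2F007 [P=1 RW=1 US=1 PS=0]
  ⇒ phys 0x2F9E0  [3 reads]

Entries read for #0: 3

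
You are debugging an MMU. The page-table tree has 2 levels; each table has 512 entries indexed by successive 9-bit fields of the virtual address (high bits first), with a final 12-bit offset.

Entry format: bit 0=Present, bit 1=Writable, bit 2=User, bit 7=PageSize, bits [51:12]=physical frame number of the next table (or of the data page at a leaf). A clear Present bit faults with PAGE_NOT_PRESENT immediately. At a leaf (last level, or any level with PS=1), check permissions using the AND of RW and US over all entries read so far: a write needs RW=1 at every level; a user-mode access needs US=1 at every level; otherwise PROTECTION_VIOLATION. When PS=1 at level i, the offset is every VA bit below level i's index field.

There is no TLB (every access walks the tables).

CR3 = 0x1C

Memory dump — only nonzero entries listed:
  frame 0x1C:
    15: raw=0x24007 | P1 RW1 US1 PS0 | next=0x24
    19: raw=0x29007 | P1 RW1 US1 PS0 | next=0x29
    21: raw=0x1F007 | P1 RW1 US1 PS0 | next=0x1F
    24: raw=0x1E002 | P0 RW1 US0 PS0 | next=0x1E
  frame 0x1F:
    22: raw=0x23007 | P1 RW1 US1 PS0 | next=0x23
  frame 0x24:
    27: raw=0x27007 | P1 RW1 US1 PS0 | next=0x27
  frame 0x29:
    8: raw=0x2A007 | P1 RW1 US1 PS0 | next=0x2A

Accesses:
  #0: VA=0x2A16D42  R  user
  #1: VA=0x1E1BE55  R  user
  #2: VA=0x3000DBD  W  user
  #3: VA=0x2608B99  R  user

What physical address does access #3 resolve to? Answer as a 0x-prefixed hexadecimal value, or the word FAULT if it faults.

Trace:
#0 VA=0x2A16D42 (r,user):
  L0: frame=0x1C idx=21 entry=0x1F007 [P=1 RW=1 US=1 PS=0]
  L1: frame=0x1F idx=22 entry=0x23007 [P=1 RW=1 US=1 PS=0]
  → PA=0x23D42  (2 entries read)
#1 VA=0x1E1BE55 (r,user):
  L0: frame=0x1C idx=15 entry=0x24007 [P=1 RW=1 US=1 PS=0]
  L1: frame=0x24 idx=27 entry=0x27007 [P=1 RW=1 US=1 PS=0]
  → PA=0x27E55  (2 entries read)
#2 VA=0x3000DBD (w,user):
  L0: frame=0x1C idx=24 entry=0x1E002 [P=0 RW=1 US=0 PS=0]
  ✗ PAGE_NOT_PRESENT  [1 reads]
#3 VA=0x2608B99 (r,user):
  L0: frame=0x1C idx=19 entry=0x29007 [P=1 RW=1 US=1 PS=0]
  L1: frame=0x29 idx=8 entry=0x2A007 [P=1 RW=1 US=1 PS=0]
  → PA=0x2AB99  (2 entries read)

Access #3 PA: 0x2AB99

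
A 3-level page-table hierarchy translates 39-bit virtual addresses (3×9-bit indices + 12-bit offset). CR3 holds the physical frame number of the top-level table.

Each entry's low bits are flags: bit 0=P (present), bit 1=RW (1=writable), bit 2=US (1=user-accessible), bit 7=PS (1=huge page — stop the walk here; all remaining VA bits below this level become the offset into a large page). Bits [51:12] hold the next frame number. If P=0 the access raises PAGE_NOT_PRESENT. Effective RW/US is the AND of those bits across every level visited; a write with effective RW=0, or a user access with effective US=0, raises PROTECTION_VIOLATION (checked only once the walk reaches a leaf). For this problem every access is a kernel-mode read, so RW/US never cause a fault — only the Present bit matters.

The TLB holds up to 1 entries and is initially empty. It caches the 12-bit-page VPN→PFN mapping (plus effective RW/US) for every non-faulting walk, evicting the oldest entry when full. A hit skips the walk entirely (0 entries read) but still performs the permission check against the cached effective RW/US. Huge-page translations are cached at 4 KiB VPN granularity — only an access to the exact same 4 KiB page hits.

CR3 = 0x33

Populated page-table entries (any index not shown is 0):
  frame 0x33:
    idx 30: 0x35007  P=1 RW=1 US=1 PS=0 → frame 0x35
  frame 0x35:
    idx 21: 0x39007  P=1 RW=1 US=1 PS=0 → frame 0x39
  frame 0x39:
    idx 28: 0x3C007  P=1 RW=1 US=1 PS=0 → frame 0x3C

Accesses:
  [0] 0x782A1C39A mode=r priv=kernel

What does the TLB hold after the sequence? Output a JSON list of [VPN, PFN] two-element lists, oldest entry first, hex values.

Per-access translation:
#0 VA=0x782A1C39A (r,kernel):
  L0 @0x33[30] → 0x35007  P=1,RW=1,US=1,PS=0
  L1 @0x35[21] → 0x39007  P=1,RW=1,US=1,PS=0
  L2 @0x39[28] → 0x3C007  P=1,RW=1,US=1,PS=0
  ⇒ phys 0x3C39A  [3 reads]

TLB: [["0x782A1C", "0x3C"]]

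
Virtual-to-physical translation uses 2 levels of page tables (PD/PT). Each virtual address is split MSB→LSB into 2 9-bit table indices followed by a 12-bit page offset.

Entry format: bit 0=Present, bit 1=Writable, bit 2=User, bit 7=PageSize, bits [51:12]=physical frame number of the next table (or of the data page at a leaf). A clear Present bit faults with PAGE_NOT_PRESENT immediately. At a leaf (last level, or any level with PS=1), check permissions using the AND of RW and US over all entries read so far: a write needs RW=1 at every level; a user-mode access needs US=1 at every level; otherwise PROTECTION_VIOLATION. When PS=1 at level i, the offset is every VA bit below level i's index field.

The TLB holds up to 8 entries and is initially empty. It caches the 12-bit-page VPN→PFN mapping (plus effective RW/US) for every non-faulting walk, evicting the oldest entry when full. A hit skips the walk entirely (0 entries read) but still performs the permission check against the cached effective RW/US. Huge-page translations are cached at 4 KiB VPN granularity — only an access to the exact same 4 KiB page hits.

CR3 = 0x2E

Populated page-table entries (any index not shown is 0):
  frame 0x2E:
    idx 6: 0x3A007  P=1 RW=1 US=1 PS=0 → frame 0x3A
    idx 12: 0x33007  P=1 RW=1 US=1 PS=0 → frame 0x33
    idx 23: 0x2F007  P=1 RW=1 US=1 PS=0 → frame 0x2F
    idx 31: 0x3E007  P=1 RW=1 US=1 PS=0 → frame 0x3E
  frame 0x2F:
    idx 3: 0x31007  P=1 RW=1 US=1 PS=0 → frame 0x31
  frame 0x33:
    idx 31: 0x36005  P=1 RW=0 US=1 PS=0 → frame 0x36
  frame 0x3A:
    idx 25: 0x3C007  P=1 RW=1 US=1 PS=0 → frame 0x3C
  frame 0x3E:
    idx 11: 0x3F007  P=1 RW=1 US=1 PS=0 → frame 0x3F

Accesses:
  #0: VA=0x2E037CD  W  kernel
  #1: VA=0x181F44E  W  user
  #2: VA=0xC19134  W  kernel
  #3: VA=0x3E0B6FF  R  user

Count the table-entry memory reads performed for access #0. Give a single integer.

Trace:
#0 VA=0x2E037CD (w,kernel):
  L0 @0x2E[23] → 0x2F007  P=1,RW=1,US=1,PS=0
  L1 @0x2F[3] → 0x31007  P=1,RW=1,US=1,PS=0
  → PA=0x317CD  (2 entries read)
#1 VA=0x181F44E (w,user):
  L0 @0x2E[12] → 0x33007  P=1,RW=1,US=1,PS=0
  L1 @0x33[31] → 0x36005  P=1,RW=0,US=1,PS=0
  → PROTECTION_VIOLATION  (2 entries read)
#2 VA=0xC19134 (w,kernel):
  L0 @0x2E[6] → 0x3A007  P=1,RW=1,US=1,PS=0
  L1 @0x3A[25] → 0x3C007  P=1,RW=1,US=1,PS=0
  → PA=0x3C134  (2 entries read)
#3 VA=0x3E0B6FF (r,user):
  L0 @0x2E[31] → 0x3E007  P=1,RW=1,US=1,PS=0
  L1 @0x3E[11] → 0x3F007  P=1,RW=1,US=1,PS=0
  → PA=0x3F6FF  (2 entries read)

Entries read for #0: 2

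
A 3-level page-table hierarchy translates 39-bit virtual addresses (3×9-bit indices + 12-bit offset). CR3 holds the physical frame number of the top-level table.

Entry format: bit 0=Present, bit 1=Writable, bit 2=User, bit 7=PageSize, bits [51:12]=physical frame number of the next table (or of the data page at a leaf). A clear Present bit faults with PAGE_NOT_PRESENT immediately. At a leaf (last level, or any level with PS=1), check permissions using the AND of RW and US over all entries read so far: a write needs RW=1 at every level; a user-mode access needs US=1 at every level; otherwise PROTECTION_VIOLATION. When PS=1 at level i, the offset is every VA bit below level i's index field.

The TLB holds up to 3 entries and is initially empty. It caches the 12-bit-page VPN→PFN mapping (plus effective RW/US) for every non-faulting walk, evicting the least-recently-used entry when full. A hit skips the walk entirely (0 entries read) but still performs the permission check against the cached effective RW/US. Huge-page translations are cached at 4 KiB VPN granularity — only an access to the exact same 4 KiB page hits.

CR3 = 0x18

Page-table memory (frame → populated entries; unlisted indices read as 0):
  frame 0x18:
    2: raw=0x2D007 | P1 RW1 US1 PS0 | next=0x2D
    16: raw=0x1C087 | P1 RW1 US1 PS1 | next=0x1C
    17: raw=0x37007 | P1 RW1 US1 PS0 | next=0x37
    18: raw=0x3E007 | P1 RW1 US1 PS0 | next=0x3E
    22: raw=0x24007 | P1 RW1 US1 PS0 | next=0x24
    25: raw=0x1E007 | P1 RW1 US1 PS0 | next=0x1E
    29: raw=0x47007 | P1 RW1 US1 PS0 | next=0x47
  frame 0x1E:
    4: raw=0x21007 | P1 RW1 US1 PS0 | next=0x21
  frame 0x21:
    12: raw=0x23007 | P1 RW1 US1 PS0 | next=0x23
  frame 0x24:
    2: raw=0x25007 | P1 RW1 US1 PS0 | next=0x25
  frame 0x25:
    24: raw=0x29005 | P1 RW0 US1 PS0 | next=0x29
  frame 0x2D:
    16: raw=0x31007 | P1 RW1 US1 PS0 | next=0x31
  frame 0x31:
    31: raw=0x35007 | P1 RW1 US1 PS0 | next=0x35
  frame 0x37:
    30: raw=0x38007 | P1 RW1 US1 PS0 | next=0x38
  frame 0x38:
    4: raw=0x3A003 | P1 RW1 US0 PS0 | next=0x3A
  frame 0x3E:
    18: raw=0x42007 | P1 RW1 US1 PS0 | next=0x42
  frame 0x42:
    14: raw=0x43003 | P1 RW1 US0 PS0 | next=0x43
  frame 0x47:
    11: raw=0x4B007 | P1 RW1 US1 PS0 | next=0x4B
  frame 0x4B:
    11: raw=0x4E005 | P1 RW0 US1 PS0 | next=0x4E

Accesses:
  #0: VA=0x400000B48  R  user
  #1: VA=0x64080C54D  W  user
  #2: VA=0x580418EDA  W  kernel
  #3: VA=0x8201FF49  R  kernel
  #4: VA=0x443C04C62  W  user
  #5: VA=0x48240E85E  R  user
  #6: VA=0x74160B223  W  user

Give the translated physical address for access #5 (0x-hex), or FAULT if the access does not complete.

Trace:
#0 VA=0x400000B48 (r,user):
  L0: frame=0x18 idx=16 entry=0x1C087 [P=1 RW=1 US=1 PS=1]
  ⇒ phys 0x1CB48 (huge @L0)  [1 reads]
#1 VA=0x64080C54D (w,user):
  L0: frame=0x18 idx=25 entry=0x1E007 [P=1 RW=1 US=1 PS=0]
  L1: frame=0x1E idx=4 entry=0x21007 [P=1 RW=1 US=1 PS=0]
  L2: frame=0x21 idx=12 entry=0x23007 [P=1 RW=1 US=1 PS=0]
  ⇒ phys 0x2354D  [3 reads]
#2 VA=0x580418EDA (w,kernel):
  L0: frame=0x18 idx=22 entry=0x24007 [P=1 RW=1 US=1 PS=0]
  L1: frame=0x24 idx=2 entry=0x25007 [P=1 RW=1 US=1 PS=0]
  L2: frame=0x25 idx=24 entry=0x29005 [P=1 RW=0 US=1 PS=0]
  → PROTECTION_VIOLATION  (3 entries read)
#3 VA=0x8201FF49 (r,kernel):
  L0: frame=0x18 idx=2 entry=0x2D007 [P=1 RW=1 US=1 PS=0]
  L1: frame=0x2D idx=16 entry=0x31007 [P=1 RW=1 US=1 PS=0]
  L2: frame=0x31 idx=31 entry=0x35007 [P=1 RW=1 US=1 PS=0]
  ⇒ phys 0x35F49  [3 reads]
#4 VA=0x443C04C62 (w,user):
  L0: frame=0x18 idx=17 entry=0x37007 [P=1 RW=1 US=1 PS=0]
  L1: frame=0x37 idx=30 entry=0x38007 [P=1 RW=1 US=1 PS=0]
  L2: frame=0x38 idx=4 entry=0x3A003 [P=1 RW=1 US=0 PS=0]
  → PROTECTION_VIOLATION  (3 entries read)
#5 VA=0x48240E85E (r,user):
  L0: frame=0x18 idx=18 entry=0x3E007 [P=1 RW=1 US=1 PS=0]
  L1: frame=0x3E idx=18 entry=0x42007 [P=1 RW=1 US=1 PS=0]
  L2: frame=0x42 idx=14 entry=0x43003 [P=1 RW=1 US=0 PS=0]
  → PROTECTION_VIOLATION  (3 entries read)
#6 VA=0x74160B223 (w,user):
  L0: frame=0x18 idx=29 entry=0x47007 [P=1 RW=1 US=1 PS=0]
  L1: frame=0x47 idx=11 entry=0x4B007 [P=1 RW=1 US=1 PS=0]
  L2: frame=0x4B idx=11 entry=0x4E005 [P=1 RW=0 US=1 PS=0]
  → PROTECTION_VIOLATION  (3 entries read)

Access #5 PA: FAULT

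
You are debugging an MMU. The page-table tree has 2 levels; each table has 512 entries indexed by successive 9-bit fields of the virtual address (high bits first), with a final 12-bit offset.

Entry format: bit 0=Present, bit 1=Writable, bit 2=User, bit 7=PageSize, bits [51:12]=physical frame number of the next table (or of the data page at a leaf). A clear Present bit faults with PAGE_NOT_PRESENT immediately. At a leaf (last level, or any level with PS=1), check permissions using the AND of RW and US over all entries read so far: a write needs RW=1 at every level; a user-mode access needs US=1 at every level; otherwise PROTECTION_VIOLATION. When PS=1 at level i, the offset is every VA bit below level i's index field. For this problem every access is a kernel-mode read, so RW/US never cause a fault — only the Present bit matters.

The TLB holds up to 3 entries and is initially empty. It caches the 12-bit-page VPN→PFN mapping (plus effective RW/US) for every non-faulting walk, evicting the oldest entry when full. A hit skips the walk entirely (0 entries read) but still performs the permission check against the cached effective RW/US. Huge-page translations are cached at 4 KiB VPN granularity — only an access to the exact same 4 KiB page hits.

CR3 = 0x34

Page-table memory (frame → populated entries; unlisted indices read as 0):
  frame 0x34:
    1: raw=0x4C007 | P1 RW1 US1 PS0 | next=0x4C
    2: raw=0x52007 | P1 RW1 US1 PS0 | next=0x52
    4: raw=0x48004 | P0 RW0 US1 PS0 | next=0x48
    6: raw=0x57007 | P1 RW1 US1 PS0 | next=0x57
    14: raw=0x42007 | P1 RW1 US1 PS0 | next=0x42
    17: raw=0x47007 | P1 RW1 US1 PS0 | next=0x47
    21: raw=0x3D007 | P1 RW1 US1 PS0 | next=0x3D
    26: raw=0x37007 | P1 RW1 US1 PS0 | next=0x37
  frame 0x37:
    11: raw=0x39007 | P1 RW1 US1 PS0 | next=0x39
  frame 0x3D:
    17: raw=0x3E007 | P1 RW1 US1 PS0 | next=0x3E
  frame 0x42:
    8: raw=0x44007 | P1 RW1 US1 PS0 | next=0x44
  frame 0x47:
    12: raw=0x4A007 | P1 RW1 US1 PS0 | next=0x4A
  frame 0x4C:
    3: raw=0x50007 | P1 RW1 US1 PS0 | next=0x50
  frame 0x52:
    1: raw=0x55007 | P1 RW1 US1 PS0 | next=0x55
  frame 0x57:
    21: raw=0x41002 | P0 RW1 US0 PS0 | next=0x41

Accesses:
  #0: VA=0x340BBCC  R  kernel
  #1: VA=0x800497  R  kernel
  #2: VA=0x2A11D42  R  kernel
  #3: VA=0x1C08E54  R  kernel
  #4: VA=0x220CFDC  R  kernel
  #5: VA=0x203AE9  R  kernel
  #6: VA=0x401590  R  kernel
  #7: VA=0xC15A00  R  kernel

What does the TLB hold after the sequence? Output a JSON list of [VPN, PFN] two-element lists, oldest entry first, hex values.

Trace:
#0 VA=0x340BBCC (r,kernel):
  L0 @0x34[26] → 0x37007  P=1,RW=1,US=1,PS=0
  L1 @0x37[11] → 0x39007  P=1,RW=1,US=1,PS=0
  ✓ 0x39BCC  — 2 lookups
#1 VA=0x800497 (r,kernel):
  L0 @0x34[4] → 0x48004  P=0,RW=0,US=1,PS=0
  ✗ PAGE_NOT_PRESENT  [1 reads]
#2 VA=0x2A11D42 (r,kernel):
  L0 @0x34[21] → 0x3D007  P=1,RW=1,US=1,PS=0
  L1 @0x3D[17] → 0x3E007  P=1,RW=1,US=1,PS=0
  ✓ 0x3ED42  — 2 lookups
#3 VA=0x1C08E54 (r,kernel):
  L0 @0x34[14] → 0x42007  P=1,RW=1,US=1,PS=0
  L1 @0x42[8] → 0x44007  P=1,RW=1,US=1,PS=0
  ✓ 0x44E54  — 2 lookups
#4 VA=0x220CFDC (r,kernel):
  L0 @0x34[17] → 0x47007  P=1,RW=1,US=1,PS=0
  L1 @0x47[12] → 0x4A007  P=1,RW=1,US=1,PS=0
  ✓ 0x4AFDC  — 2 lookups
#5 VA=0x203AE9 (r,kernel):
  L0 @0x34[1] → 0x4C007  P=1,RW=1,US=1,PS=0
  L1 @0x4C[3] → 0x50007  P=1,RW=1,US=1,PS=0
  ✓ 0x50AE9  — 2 lookups
#6 VA=0x401590 (r,kernel):
  L0 @0x34[2] → 0x52007  P=1,RW=1,US=1,PS=0
  L1 @0x52[1] → 0x55007  P=1,RW=1,US=1,PS=0
  ✓ 0x55590  — 2 lookups
#7 VA=0xC15A00 (r,kernel):
  L0 @0x34[6] → 0x57007  P=1,RW=1,US=1,PS=0
  L1 @0x57[21] → 0x41002  P=0,RW=1,US=0,PS=0
  ✗ PAGE_NOT_PRESENT  [2 reads]

TLB: [["0x220C", "0x4A"], ["0x203", "0x50"], ["0x401", "0x55"]]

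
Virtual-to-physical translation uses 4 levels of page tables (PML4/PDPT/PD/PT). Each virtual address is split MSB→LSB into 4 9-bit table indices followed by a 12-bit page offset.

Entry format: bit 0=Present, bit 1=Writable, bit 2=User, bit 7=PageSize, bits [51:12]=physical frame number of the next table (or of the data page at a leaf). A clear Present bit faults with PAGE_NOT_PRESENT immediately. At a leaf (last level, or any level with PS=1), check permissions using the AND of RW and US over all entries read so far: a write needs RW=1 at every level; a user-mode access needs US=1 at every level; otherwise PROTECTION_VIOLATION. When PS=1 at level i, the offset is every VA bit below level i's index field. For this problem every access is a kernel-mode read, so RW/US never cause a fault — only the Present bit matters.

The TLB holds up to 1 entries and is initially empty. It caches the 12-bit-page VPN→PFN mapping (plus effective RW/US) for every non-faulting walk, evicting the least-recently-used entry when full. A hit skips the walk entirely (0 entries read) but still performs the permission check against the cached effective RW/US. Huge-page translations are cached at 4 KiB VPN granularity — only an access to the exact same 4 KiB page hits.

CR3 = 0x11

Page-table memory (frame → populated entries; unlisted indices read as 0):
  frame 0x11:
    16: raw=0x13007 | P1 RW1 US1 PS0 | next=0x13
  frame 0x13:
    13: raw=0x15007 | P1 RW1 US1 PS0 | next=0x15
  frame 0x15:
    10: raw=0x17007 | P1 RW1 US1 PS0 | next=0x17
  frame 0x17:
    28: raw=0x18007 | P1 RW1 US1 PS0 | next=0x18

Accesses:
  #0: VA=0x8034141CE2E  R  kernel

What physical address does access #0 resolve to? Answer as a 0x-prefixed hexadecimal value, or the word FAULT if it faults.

Walk each access:
#0 VA=0x8034141CE2E (r,kernel):
  L0 @0x11[16] → 0x13007  P=1,RW=1,US=1,PS=0
  L1 @0x13[13] → 0x15007  P=1,RW=1,US=1,PS=0
  L2 @0x15[10] → 0x17007  P=1,RW=1,US=1,PS=0
  L3 @0x17[28] → 0x18007  P=1,RW=1,US=1,PS=0
  ⇒ phys 0x18E2E  [4 reads]

Access #0 PA: 0x18E2E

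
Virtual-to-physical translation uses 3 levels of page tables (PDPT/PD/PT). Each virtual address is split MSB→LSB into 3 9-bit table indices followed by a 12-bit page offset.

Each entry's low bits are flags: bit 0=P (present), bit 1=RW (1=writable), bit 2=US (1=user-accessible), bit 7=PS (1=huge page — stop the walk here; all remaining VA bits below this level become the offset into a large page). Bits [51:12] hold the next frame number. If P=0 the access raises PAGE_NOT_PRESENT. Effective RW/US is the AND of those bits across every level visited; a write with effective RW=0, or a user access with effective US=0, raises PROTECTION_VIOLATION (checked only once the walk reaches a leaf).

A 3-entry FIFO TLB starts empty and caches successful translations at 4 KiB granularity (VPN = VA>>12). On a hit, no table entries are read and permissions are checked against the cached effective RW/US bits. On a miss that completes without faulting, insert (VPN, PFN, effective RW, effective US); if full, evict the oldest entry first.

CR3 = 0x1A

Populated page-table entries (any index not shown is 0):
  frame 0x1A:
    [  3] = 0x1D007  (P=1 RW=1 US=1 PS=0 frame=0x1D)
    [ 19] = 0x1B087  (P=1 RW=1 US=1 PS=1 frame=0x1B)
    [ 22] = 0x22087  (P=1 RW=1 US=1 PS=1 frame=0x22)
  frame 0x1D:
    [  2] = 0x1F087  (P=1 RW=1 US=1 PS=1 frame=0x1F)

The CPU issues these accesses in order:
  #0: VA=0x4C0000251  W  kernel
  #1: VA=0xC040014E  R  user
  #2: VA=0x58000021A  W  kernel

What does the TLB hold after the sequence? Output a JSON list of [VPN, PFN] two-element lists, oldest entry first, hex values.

Walk each access:
#0 VA=0x4C0000251 (w,kernel):
  L0 @0x1A[19] → 0x1B087  P=1,RW=1,US=1,PS=1
  ⇒ phys 0x1B251 (huge @L0)  [1 reads]
#1 VA=0xC040014E (r,user):
  L0 @0x1A[3] → 0x1D007  P=1,RW=1,US=1,PS=0
  L1 @0x1D[2] → 0x1F087  P=1,RW=1,US=1,PS=1
  ⇒ phys 0x1F14E (huge @L1)  [2 reads]
#2 VA=0x58000021A (w,kernel):
  L0 @0x1A[22] → 0x22087  P=1,RW=1,US=1,PS=1
  ⇒ phys 0x2221A (huge @L0)  [1 reads]

TLB: [["0x4C0000", "0x1B"], ["0xC0400", "0x1F"], ["0x580000", "0x22"]]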